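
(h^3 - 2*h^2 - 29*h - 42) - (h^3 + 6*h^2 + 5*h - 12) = -8*h^2 - 34*h - 30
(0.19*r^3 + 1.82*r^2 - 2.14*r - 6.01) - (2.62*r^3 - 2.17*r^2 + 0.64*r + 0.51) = -2.43*r^3 + 3.99*r^2 - 2.78*r - 6.52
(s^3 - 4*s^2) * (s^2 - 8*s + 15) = s^5 - 12*s^4 + 47*s^3 - 60*s^2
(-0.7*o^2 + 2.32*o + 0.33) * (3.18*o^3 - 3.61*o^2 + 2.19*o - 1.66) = -2.226*o^5 + 9.9046*o^4 - 8.8588*o^3 + 5.0515*o^2 - 3.1285*o - 0.5478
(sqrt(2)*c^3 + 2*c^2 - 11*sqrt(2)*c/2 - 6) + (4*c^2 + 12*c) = sqrt(2)*c^3 + 6*c^2 - 11*sqrt(2)*c/2 + 12*c - 6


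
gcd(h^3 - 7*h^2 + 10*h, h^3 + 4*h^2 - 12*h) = h^2 - 2*h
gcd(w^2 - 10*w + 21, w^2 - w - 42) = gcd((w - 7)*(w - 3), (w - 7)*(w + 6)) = w - 7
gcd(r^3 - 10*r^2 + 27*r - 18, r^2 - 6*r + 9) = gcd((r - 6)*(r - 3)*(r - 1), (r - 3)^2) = r - 3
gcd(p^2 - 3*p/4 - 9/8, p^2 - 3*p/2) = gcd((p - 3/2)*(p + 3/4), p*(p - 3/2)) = p - 3/2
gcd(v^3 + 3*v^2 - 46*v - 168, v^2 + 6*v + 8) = v + 4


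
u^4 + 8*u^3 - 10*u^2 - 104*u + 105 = (u - 3)*(u - 1)*(u + 5)*(u + 7)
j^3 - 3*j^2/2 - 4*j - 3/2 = (j - 3)*(j + 1/2)*(j + 1)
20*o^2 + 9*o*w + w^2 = (4*o + w)*(5*o + w)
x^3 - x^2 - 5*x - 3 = (x - 3)*(x + 1)^2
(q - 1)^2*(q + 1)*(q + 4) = q^4 + 3*q^3 - 5*q^2 - 3*q + 4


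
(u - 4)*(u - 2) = u^2 - 6*u + 8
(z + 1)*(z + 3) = z^2 + 4*z + 3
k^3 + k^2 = k^2*(k + 1)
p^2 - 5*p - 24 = (p - 8)*(p + 3)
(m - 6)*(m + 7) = m^2 + m - 42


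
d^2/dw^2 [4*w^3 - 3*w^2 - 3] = 24*w - 6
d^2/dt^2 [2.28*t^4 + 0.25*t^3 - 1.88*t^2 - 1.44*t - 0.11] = 27.36*t^2 + 1.5*t - 3.76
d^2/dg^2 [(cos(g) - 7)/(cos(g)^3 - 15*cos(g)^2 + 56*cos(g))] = 2*(-(1 - cos(2*g))^2/2 - 15*cos(g) - 33*cos(2*g)/2 + 3*cos(3*g) + 99/2)/((cos(g) - 8)^3*cos(g)^3)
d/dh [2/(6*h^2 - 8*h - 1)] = 8*(2 - 3*h)/(-6*h^2 + 8*h + 1)^2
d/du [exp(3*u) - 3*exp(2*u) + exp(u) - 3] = (3*exp(2*u) - 6*exp(u) + 1)*exp(u)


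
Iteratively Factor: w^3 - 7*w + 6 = (w - 2)*(w^2 + 2*w - 3) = (w - 2)*(w + 3)*(w - 1)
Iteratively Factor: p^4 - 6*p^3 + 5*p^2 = (p - 1)*(p^3 - 5*p^2) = p*(p - 1)*(p^2 - 5*p) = p^2*(p - 1)*(p - 5)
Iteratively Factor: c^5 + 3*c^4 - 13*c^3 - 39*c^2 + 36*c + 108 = (c + 3)*(c^4 - 13*c^2 + 36) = (c - 2)*(c + 3)*(c^3 + 2*c^2 - 9*c - 18) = (c - 2)*(c + 3)^2*(c^2 - c - 6) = (c - 2)*(c + 2)*(c + 3)^2*(c - 3)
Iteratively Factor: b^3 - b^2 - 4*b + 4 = (b + 2)*(b^2 - 3*b + 2) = (b - 2)*(b + 2)*(b - 1)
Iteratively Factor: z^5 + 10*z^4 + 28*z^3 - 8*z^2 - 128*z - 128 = (z - 2)*(z^4 + 12*z^3 + 52*z^2 + 96*z + 64) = (z - 2)*(z + 2)*(z^3 + 10*z^2 + 32*z + 32) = (z - 2)*(z + 2)^2*(z^2 + 8*z + 16) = (z - 2)*(z + 2)^2*(z + 4)*(z + 4)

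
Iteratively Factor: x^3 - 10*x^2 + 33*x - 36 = (x - 4)*(x^2 - 6*x + 9) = (x - 4)*(x - 3)*(x - 3)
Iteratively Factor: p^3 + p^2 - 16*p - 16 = (p + 1)*(p^2 - 16) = (p + 1)*(p + 4)*(p - 4)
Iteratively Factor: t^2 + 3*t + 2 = (t + 1)*(t + 2)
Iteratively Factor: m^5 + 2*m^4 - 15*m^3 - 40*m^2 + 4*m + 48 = (m + 3)*(m^4 - m^3 - 12*m^2 - 4*m + 16) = (m - 4)*(m + 3)*(m^3 + 3*m^2 - 4) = (m - 4)*(m + 2)*(m + 3)*(m^2 + m - 2) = (m - 4)*(m - 1)*(m + 2)*(m + 3)*(m + 2)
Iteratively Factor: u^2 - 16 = (u + 4)*(u - 4)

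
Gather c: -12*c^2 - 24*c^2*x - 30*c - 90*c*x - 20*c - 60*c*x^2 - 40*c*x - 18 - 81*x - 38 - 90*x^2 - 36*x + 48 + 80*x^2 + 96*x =c^2*(-24*x - 12) + c*(-60*x^2 - 130*x - 50) - 10*x^2 - 21*x - 8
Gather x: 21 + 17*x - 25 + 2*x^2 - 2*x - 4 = 2*x^2 + 15*x - 8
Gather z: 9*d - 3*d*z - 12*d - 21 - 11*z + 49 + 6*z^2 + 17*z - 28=-3*d + 6*z^2 + z*(6 - 3*d)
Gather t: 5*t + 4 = 5*t + 4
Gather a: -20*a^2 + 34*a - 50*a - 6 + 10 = -20*a^2 - 16*a + 4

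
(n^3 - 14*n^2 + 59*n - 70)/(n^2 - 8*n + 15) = (n^2 - 9*n + 14)/(n - 3)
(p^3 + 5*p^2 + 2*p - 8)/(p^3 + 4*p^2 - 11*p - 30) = (p^2 + 3*p - 4)/(p^2 + 2*p - 15)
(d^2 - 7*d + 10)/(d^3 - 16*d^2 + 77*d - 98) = (d - 5)/(d^2 - 14*d + 49)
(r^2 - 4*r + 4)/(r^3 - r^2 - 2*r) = (r - 2)/(r*(r + 1))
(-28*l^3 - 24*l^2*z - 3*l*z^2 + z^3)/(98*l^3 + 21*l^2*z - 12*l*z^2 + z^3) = (2*l + z)/(-7*l + z)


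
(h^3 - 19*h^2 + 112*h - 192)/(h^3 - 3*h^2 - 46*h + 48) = (h^2 - 11*h + 24)/(h^2 + 5*h - 6)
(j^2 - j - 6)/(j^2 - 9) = (j + 2)/(j + 3)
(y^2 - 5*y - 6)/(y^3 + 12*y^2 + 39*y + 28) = (y - 6)/(y^2 + 11*y + 28)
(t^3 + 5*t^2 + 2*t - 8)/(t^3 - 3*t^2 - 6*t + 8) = (t + 4)/(t - 4)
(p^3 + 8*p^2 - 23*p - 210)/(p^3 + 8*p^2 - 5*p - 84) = (p^2 + p - 30)/(p^2 + p - 12)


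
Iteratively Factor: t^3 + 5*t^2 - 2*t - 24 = (t + 3)*(t^2 + 2*t - 8) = (t + 3)*(t + 4)*(t - 2)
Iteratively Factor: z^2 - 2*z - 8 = (z + 2)*(z - 4)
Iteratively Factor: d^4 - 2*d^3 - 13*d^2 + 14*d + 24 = (d - 2)*(d^3 - 13*d - 12) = (d - 2)*(d + 1)*(d^2 - d - 12) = (d - 2)*(d + 1)*(d + 3)*(d - 4)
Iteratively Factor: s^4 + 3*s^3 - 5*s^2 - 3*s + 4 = (s - 1)*(s^3 + 4*s^2 - s - 4) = (s - 1)*(s + 1)*(s^2 + 3*s - 4) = (s - 1)^2*(s + 1)*(s + 4)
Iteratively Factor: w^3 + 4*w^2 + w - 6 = (w - 1)*(w^2 + 5*w + 6) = (w - 1)*(w + 2)*(w + 3)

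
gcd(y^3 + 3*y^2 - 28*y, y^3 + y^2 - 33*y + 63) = y + 7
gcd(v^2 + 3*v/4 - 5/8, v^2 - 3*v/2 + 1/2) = v - 1/2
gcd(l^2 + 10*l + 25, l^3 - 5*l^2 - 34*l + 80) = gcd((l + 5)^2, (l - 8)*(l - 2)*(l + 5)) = l + 5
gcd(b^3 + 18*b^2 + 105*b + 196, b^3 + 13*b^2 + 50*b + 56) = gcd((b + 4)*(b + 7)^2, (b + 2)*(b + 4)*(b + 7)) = b^2 + 11*b + 28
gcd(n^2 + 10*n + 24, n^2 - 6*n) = 1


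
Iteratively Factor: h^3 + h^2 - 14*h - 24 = (h + 2)*(h^2 - h - 12) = (h - 4)*(h + 2)*(h + 3)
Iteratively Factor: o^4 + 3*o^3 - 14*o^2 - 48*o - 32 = (o - 4)*(o^3 + 7*o^2 + 14*o + 8) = (o - 4)*(o + 4)*(o^2 + 3*o + 2) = (o - 4)*(o + 1)*(o + 4)*(o + 2)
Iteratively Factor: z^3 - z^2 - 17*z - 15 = (z + 1)*(z^2 - 2*z - 15) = (z - 5)*(z + 1)*(z + 3)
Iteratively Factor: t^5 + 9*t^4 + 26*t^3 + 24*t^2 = (t + 2)*(t^4 + 7*t^3 + 12*t^2) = t*(t + 2)*(t^3 + 7*t^2 + 12*t) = t^2*(t + 2)*(t^2 + 7*t + 12) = t^2*(t + 2)*(t + 3)*(t + 4)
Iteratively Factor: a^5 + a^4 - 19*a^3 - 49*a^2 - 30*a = (a + 1)*(a^4 - 19*a^2 - 30*a) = a*(a + 1)*(a^3 - 19*a - 30) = a*(a - 5)*(a + 1)*(a^2 + 5*a + 6) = a*(a - 5)*(a + 1)*(a + 2)*(a + 3)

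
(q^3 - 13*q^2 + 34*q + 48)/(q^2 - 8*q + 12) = (q^2 - 7*q - 8)/(q - 2)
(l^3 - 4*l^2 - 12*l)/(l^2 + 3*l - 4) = l*(l^2 - 4*l - 12)/(l^2 + 3*l - 4)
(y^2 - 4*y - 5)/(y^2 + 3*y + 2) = (y - 5)/(y + 2)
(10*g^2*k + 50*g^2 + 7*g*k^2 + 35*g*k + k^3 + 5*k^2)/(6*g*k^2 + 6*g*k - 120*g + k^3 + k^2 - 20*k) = (10*g^2 + 7*g*k + k^2)/(6*g*k - 24*g + k^2 - 4*k)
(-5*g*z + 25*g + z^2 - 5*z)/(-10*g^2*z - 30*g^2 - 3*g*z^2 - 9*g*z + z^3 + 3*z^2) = (z - 5)/(2*g*z + 6*g + z^2 + 3*z)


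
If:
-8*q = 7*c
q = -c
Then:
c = 0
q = 0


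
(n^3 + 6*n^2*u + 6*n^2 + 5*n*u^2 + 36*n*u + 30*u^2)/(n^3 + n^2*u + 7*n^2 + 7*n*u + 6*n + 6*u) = (n + 5*u)/(n + 1)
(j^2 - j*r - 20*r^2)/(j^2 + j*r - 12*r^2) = (-j + 5*r)/(-j + 3*r)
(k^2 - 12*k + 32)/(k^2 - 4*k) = (k - 8)/k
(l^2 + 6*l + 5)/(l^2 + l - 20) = (l + 1)/(l - 4)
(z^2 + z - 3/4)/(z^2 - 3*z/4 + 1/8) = 2*(2*z + 3)/(4*z - 1)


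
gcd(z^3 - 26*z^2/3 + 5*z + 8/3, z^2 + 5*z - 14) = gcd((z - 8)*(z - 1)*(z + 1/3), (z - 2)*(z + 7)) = 1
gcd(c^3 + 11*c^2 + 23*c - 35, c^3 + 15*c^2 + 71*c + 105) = c^2 + 12*c + 35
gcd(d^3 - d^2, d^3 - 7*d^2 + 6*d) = d^2 - d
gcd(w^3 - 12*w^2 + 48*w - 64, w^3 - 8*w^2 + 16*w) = w^2 - 8*w + 16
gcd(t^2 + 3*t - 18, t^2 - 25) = 1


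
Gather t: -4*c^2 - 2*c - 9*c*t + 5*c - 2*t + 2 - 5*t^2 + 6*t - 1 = -4*c^2 + 3*c - 5*t^2 + t*(4 - 9*c) + 1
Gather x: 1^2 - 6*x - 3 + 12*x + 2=6*x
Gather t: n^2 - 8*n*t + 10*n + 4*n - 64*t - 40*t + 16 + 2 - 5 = n^2 + 14*n + t*(-8*n - 104) + 13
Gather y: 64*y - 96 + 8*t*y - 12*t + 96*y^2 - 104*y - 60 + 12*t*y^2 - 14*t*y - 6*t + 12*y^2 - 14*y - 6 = -18*t + y^2*(12*t + 108) + y*(-6*t - 54) - 162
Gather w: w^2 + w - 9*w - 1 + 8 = w^2 - 8*w + 7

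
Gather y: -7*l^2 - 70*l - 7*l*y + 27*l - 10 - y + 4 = -7*l^2 - 43*l + y*(-7*l - 1) - 6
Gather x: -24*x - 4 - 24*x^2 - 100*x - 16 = -24*x^2 - 124*x - 20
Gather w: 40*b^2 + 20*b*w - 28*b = 40*b^2 + 20*b*w - 28*b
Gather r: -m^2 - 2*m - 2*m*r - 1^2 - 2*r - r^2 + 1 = -m^2 - 2*m - r^2 + r*(-2*m - 2)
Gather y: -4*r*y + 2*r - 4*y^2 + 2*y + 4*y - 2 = 2*r - 4*y^2 + y*(6 - 4*r) - 2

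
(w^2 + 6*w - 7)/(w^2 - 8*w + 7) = (w + 7)/(w - 7)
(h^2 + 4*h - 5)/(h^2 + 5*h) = (h - 1)/h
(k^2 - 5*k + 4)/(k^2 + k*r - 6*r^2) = (k^2 - 5*k + 4)/(k^2 + k*r - 6*r^2)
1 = 1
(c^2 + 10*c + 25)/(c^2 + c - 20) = (c + 5)/(c - 4)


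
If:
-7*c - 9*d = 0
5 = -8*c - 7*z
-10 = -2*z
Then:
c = -5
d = 35/9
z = 5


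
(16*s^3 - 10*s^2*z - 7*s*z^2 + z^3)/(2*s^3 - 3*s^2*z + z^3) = (-8*s + z)/(-s + z)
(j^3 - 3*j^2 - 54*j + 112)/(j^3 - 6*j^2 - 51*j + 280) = (j - 2)/(j - 5)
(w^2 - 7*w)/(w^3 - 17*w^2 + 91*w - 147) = w/(w^2 - 10*w + 21)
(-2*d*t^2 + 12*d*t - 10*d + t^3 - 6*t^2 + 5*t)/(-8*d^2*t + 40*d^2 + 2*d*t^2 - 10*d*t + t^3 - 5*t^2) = (t - 1)/(4*d + t)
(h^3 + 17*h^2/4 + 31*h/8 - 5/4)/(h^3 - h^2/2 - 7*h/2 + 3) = (8*h^2 + 18*h - 5)/(4*(2*h^2 - 5*h + 3))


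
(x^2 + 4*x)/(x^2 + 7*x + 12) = x/(x + 3)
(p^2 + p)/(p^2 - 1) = p/(p - 1)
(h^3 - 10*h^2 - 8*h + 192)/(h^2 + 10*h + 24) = (h^2 - 14*h + 48)/(h + 6)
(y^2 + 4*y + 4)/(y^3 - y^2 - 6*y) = (y + 2)/(y*(y - 3))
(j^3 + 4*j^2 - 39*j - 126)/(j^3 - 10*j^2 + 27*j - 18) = (j^2 + 10*j + 21)/(j^2 - 4*j + 3)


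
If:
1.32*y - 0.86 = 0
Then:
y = 0.65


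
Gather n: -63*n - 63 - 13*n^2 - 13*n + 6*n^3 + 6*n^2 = 6*n^3 - 7*n^2 - 76*n - 63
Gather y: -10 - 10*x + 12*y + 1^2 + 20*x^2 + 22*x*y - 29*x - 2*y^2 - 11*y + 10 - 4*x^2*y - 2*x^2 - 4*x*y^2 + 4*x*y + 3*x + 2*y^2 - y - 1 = 18*x^2 - 4*x*y^2 - 36*x + y*(-4*x^2 + 26*x)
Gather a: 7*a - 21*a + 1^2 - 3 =-14*a - 2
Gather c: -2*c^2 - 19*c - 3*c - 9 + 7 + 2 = -2*c^2 - 22*c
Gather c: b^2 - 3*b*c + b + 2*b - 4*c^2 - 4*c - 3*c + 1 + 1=b^2 + 3*b - 4*c^2 + c*(-3*b - 7) + 2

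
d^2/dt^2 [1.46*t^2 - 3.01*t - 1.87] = 2.92000000000000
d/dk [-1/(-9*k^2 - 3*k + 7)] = 3*(-6*k - 1)/(9*k^2 + 3*k - 7)^2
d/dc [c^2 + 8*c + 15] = 2*c + 8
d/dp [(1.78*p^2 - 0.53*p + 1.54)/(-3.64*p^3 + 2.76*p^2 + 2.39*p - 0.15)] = (6.4792*p^4 - 3.8584*p^3 + 22.5338*p^2 - 9.0348*p - 3.6011)/(13.2496*p^6 - 20.0928*p^5 - 9.7816*p^4 + 14.2848*p^3 + 4.8841*p^2 - 0.717*p + 0.0225)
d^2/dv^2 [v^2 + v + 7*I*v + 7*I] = 2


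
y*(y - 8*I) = y^2 - 8*I*y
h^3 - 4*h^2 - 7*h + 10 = (h - 5)*(h - 1)*(h + 2)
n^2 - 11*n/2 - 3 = (n - 6)*(n + 1/2)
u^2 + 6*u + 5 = (u + 1)*(u + 5)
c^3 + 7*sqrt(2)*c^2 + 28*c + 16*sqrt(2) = (c + sqrt(2))*(c + 2*sqrt(2))*(c + 4*sqrt(2))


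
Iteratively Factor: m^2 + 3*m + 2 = (m + 2)*(m + 1)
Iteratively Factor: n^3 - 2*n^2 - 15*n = (n + 3)*(n^2 - 5*n) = n*(n + 3)*(n - 5)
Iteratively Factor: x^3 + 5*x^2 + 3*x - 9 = (x - 1)*(x^2 + 6*x + 9) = (x - 1)*(x + 3)*(x + 3)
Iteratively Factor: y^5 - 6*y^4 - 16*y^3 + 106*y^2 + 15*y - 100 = (y + 4)*(y^4 - 10*y^3 + 24*y^2 + 10*y - 25) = (y - 5)*(y + 4)*(y^3 - 5*y^2 - y + 5) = (y - 5)*(y - 1)*(y + 4)*(y^2 - 4*y - 5) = (y - 5)^2*(y - 1)*(y + 4)*(y + 1)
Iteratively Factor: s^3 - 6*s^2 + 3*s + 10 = (s - 5)*(s^2 - s - 2) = (s - 5)*(s - 2)*(s + 1)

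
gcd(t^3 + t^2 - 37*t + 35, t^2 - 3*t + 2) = t - 1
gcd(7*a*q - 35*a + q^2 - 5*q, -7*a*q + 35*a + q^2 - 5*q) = q - 5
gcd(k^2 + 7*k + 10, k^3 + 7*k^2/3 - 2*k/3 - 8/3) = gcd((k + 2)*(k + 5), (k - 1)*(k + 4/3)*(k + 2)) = k + 2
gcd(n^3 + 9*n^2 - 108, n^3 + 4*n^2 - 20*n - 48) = n + 6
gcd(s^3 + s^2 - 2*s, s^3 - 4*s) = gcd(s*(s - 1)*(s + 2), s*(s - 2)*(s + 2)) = s^2 + 2*s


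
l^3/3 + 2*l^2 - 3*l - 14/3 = (l/3 + 1/3)*(l - 2)*(l + 7)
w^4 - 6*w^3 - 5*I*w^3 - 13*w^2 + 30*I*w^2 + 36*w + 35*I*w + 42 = (w - 7)*(w + 1)*(w - 3*I)*(w - 2*I)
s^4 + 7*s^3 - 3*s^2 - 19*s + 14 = (s - 1)^2*(s + 2)*(s + 7)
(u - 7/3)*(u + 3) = u^2 + 2*u/3 - 7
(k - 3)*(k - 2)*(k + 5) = k^3 - 19*k + 30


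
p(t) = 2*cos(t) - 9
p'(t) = -2*sin(t)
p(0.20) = -7.04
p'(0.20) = -0.40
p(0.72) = -7.50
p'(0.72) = -1.32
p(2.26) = -10.27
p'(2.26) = -1.54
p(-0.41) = -7.17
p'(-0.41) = 0.80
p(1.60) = -9.06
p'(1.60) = -2.00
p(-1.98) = -9.80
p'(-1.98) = 1.83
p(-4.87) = -8.69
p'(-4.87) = -1.98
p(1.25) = -8.37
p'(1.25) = -1.90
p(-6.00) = -7.08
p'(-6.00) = -0.56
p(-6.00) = -7.08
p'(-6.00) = -0.56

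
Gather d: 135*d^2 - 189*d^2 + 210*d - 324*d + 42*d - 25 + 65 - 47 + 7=-54*d^2 - 72*d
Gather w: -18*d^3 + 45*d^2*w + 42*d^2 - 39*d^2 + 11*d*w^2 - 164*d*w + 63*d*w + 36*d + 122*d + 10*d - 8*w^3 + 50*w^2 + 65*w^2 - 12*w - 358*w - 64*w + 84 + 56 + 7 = -18*d^3 + 3*d^2 + 168*d - 8*w^3 + w^2*(11*d + 115) + w*(45*d^2 - 101*d - 434) + 147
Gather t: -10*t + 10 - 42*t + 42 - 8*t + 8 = 60 - 60*t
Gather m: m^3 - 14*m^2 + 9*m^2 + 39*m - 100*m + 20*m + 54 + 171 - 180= m^3 - 5*m^2 - 41*m + 45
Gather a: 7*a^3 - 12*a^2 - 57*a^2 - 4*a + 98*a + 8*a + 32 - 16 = 7*a^3 - 69*a^2 + 102*a + 16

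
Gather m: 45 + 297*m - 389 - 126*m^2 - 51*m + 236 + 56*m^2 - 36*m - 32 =-70*m^2 + 210*m - 140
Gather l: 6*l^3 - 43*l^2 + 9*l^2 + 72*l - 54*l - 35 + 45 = 6*l^3 - 34*l^2 + 18*l + 10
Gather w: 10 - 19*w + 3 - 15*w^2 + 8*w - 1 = -15*w^2 - 11*w + 12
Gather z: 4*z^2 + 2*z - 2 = 4*z^2 + 2*z - 2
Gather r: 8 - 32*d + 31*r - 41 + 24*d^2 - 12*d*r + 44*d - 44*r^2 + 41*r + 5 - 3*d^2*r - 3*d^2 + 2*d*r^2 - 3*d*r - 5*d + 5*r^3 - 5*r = 21*d^2 + 7*d + 5*r^3 + r^2*(2*d - 44) + r*(-3*d^2 - 15*d + 67) - 28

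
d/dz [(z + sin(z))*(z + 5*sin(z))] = 6*z*cos(z) + 2*z + 6*sin(z) + 5*sin(2*z)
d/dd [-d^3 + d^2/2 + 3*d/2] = -3*d^2 + d + 3/2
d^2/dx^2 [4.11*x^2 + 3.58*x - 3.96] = 8.22000000000000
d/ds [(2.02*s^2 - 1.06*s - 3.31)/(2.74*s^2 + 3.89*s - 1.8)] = (10.7622*s^2 + 10.8668*s + 14.7839)/(7.5076*s^4 + 21.3172*s^3 + 5.2681*s^2 - 14.004*s + 3.24)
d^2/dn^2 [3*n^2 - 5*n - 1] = 6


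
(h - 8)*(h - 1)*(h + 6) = h^3 - 3*h^2 - 46*h + 48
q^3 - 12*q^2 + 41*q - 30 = (q - 6)*(q - 5)*(q - 1)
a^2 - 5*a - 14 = (a - 7)*(a + 2)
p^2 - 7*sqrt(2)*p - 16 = (p - 8*sqrt(2))*(p + sqrt(2))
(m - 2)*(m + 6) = m^2 + 4*m - 12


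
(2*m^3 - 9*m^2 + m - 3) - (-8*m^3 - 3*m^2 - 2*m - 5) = 10*m^3 - 6*m^2 + 3*m + 2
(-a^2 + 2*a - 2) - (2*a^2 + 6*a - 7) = -3*a^2 - 4*a + 5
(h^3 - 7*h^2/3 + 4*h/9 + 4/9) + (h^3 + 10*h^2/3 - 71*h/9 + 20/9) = 2*h^3 + h^2 - 67*h/9 + 8/3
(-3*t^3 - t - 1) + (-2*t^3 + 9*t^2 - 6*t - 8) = -5*t^3 + 9*t^2 - 7*t - 9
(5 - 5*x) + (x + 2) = 7 - 4*x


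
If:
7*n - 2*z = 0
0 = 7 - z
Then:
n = 2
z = 7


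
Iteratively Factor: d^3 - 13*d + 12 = (d - 3)*(d^2 + 3*d - 4) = (d - 3)*(d + 4)*(d - 1)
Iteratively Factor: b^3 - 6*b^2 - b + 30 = (b - 3)*(b^2 - 3*b - 10) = (b - 5)*(b - 3)*(b + 2)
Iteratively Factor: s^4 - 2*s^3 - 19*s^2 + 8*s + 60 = (s + 2)*(s^3 - 4*s^2 - 11*s + 30) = (s - 5)*(s + 2)*(s^2 + s - 6) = (s - 5)*(s - 2)*(s + 2)*(s + 3)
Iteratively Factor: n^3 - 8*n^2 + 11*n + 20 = (n - 5)*(n^2 - 3*n - 4) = (n - 5)*(n - 4)*(n + 1)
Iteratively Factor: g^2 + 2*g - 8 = (g - 2)*(g + 4)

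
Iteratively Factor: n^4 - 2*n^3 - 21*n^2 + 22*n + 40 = (n - 5)*(n^3 + 3*n^2 - 6*n - 8) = (n - 5)*(n + 1)*(n^2 + 2*n - 8) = (n - 5)*(n - 2)*(n + 1)*(n + 4)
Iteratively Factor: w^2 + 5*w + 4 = (w + 4)*(w + 1)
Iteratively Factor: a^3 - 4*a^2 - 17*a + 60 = (a - 5)*(a^2 + a - 12) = (a - 5)*(a - 3)*(a + 4)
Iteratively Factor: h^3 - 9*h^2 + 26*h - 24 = (h - 2)*(h^2 - 7*h + 12) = (h - 3)*(h - 2)*(h - 4)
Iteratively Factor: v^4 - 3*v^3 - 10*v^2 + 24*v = (v + 3)*(v^3 - 6*v^2 + 8*v) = (v - 4)*(v + 3)*(v^2 - 2*v) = (v - 4)*(v - 2)*(v + 3)*(v)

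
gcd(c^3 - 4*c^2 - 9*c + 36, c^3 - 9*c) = c^2 - 9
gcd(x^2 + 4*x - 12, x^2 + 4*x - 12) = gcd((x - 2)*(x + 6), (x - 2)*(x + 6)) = x^2 + 4*x - 12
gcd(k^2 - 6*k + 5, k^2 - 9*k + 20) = k - 5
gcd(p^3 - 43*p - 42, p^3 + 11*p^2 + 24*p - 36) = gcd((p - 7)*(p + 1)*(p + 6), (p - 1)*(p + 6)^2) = p + 6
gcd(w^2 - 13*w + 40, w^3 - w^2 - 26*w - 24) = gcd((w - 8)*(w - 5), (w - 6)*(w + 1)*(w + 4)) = 1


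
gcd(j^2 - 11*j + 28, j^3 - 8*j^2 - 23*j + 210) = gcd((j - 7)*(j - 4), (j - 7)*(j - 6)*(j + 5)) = j - 7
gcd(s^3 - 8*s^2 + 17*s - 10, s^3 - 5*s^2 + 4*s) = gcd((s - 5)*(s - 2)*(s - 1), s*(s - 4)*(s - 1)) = s - 1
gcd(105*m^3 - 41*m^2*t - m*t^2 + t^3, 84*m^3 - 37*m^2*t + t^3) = -21*m^2 + 4*m*t + t^2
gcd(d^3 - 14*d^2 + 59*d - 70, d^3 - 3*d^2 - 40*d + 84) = d^2 - 9*d + 14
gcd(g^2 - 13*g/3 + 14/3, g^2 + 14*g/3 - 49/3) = g - 7/3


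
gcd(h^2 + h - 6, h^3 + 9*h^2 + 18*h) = h + 3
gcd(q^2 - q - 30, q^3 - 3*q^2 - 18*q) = q - 6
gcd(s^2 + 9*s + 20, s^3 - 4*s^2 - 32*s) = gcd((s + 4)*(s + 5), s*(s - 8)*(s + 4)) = s + 4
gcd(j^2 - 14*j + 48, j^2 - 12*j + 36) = j - 6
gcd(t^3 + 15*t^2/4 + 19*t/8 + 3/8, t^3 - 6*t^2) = 1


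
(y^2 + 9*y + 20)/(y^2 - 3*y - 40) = (y + 4)/(y - 8)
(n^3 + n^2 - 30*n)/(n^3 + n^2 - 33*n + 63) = n*(n^2 + n - 30)/(n^3 + n^2 - 33*n + 63)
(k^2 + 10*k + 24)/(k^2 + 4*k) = (k + 6)/k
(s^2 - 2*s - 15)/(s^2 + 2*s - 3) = (s - 5)/(s - 1)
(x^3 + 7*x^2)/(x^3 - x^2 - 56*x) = x/(x - 8)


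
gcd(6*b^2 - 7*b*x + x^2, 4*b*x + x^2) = 1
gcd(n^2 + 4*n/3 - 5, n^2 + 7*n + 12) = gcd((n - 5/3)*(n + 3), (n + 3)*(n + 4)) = n + 3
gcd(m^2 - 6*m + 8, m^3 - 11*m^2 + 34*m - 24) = m - 4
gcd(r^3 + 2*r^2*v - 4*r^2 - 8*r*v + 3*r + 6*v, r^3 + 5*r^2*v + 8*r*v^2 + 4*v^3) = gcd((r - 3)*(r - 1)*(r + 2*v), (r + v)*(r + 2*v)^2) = r + 2*v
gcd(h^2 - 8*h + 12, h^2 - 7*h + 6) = h - 6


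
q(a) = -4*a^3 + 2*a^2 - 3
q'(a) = -12*a^2 + 4*a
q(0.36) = -2.93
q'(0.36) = -0.12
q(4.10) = -245.06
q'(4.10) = -185.32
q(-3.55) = 201.16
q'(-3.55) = -165.43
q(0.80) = -3.77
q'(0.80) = -4.48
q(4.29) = -282.01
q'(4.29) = -203.69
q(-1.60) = 18.50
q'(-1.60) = -37.12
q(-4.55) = 415.19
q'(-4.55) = -266.63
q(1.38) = -9.70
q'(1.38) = -17.33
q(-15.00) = 13947.00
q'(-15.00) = -2760.00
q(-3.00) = 123.00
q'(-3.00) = -120.00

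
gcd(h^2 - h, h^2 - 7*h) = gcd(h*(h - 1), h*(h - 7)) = h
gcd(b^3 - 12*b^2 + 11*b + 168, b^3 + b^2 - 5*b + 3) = b + 3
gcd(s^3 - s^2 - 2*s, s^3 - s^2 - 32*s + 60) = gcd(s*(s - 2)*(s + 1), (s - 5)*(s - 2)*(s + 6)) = s - 2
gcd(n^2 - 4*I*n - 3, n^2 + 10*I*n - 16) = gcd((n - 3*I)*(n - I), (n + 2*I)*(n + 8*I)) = 1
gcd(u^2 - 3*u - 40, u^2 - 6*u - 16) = u - 8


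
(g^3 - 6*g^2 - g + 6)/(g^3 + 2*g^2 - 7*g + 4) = (g^2 - 5*g - 6)/(g^2 + 3*g - 4)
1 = 1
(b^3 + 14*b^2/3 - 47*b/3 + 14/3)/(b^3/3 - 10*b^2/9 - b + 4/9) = 3*(b^2 + 5*b - 14)/(b^2 - 3*b - 4)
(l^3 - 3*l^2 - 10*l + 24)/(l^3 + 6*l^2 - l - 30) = (l - 4)/(l + 5)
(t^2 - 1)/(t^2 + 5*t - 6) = (t + 1)/(t + 6)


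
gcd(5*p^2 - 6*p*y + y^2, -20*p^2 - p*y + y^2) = -5*p + y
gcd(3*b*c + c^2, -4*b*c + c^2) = c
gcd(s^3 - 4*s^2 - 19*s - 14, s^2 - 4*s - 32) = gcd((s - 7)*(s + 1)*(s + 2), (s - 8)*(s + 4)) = 1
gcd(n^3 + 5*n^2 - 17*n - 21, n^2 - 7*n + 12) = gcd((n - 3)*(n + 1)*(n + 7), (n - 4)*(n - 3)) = n - 3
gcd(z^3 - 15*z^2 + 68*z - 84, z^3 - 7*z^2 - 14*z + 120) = z - 6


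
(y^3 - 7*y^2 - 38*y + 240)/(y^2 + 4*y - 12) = (y^2 - 13*y + 40)/(y - 2)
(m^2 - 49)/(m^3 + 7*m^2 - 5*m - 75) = (m^2 - 49)/(m^3 + 7*m^2 - 5*m - 75)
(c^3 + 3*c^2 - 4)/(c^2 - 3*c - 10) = (c^2 + c - 2)/(c - 5)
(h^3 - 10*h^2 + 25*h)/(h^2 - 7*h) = (h^2 - 10*h + 25)/(h - 7)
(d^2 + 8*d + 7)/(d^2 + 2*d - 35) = (d + 1)/(d - 5)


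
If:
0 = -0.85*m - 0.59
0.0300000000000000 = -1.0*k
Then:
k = -0.03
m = -0.69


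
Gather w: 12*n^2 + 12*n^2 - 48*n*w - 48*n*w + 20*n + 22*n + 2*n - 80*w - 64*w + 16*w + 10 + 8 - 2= 24*n^2 + 44*n + w*(-96*n - 128) + 16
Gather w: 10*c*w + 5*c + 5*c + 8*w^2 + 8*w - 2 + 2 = 10*c + 8*w^2 + w*(10*c + 8)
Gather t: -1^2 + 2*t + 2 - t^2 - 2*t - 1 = -t^2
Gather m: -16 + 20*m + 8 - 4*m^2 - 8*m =-4*m^2 + 12*m - 8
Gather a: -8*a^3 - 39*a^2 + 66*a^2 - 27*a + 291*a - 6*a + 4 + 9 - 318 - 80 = -8*a^3 + 27*a^2 + 258*a - 385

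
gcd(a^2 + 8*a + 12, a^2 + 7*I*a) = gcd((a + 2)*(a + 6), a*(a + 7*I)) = 1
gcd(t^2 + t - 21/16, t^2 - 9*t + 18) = 1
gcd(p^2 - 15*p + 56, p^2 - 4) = 1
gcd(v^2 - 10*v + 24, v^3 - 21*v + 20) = v - 4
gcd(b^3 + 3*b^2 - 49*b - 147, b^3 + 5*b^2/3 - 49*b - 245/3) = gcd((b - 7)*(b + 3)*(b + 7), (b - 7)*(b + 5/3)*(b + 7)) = b^2 - 49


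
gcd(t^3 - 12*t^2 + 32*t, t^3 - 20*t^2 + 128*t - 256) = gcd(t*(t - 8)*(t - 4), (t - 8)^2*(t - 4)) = t^2 - 12*t + 32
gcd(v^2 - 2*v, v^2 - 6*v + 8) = v - 2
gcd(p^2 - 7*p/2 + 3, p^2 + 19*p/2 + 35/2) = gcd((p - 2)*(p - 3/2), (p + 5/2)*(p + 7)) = 1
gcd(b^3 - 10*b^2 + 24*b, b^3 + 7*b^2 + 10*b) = b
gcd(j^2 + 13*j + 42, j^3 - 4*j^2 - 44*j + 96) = j + 6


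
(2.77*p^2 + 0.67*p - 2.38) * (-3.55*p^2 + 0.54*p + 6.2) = -9.8335*p^4 - 0.8827*p^3 + 25.9848*p^2 + 2.8688*p - 14.756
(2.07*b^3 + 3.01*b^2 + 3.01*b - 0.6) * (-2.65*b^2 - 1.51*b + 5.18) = -5.4855*b^5 - 11.1022*b^4 - 1.799*b^3 + 12.6367*b^2 + 16.4978*b - 3.108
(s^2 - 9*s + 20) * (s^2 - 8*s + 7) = s^4 - 17*s^3 + 99*s^2 - 223*s + 140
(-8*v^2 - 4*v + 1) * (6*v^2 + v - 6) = -48*v^4 - 32*v^3 + 50*v^2 + 25*v - 6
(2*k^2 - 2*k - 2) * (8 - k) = -2*k^3 + 18*k^2 - 14*k - 16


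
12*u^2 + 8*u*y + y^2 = (2*u + y)*(6*u + y)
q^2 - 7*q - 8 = (q - 8)*(q + 1)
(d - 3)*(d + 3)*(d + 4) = d^3 + 4*d^2 - 9*d - 36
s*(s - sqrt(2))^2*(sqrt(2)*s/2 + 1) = sqrt(2)*s^4/2 - s^3 - sqrt(2)*s^2 + 2*s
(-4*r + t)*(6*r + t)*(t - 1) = -24*r^2*t + 24*r^2 + 2*r*t^2 - 2*r*t + t^3 - t^2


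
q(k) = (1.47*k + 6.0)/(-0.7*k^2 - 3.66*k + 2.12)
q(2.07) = -1.07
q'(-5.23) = 2.08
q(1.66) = -1.43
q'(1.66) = 1.21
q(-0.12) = 2.28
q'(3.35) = 0.20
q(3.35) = -0.61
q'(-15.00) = 0.01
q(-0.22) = 1.96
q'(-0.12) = 3.71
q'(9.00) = 0.02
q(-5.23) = -0.80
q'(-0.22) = 2.78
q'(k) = (1.4*k + 3.66)*(1.47*k + 6.0)/(-0.7*k^2 - 3.66*k + 2.12)^2 + 1.47/(-0.7*k^2 - 3.66*k + 2.12) = (1.029*k^2 + 8.4*k + 25.0764)/(0.49*k^4 + 5.124*k^3 + 10.4276*k^2 - 15.5184*k + 4.4944)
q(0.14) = 3.89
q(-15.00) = 0.16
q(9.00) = -0.22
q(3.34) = -0.61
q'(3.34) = 0.20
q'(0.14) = 10.34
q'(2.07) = 0.66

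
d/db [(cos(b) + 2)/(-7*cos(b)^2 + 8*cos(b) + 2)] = 7*(sin(b)^2 - 4*cos(b) + 1)*sin(b)/(7*sin(b)^2 + 8*cos(b) - 5)^2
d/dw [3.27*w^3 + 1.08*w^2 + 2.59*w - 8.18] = 9.81*w^2 + 2.16*w + 2.59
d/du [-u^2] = -2*u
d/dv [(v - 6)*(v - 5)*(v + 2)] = 3*v^2 - 18*v + 8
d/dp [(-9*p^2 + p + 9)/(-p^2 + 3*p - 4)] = (-26*p^2 + 90*p - 31)/(p^4 - 6*p^3 + 17*p^2 - 24*p + 16)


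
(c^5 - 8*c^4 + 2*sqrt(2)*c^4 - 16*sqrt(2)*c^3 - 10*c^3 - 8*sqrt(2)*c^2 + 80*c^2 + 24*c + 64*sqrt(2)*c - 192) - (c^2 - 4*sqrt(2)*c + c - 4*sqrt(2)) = c^5 - 8*c^4 + 2*sqrt(2)*c^4 - 16*sqrt(2)*c^3 - 10*c^3 - 8*sqrt(2)*c^2 + 79*c^2 + 23*c + 68*sqrt(2)*c - 192 + 4*sqrt(2)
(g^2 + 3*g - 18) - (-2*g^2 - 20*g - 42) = 3*g^2 + 23*g + 24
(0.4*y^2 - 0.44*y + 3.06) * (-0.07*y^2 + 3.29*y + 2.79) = -0.028*y^4 + 1.3468*y^3 - 0.5458*y^2 + 8.8398*y + 8.5374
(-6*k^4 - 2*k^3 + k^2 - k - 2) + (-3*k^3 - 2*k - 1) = -6*k^4 - 5*k^3 + k^2 - 3*k - 3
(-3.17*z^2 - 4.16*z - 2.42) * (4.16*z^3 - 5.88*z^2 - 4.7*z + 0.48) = -13.1872*z^5 + 1.334*z^4 + 29.2926*z^3 + 32.26*z^2 + 9.3772*z - 1.1616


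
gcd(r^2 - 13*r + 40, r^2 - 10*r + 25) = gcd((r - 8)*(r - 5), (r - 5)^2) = r - 5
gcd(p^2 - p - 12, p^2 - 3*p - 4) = p - 4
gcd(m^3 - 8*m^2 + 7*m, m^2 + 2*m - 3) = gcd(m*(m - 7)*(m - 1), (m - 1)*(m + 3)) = m - 1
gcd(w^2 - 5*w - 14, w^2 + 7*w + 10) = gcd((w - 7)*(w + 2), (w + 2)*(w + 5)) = w + 2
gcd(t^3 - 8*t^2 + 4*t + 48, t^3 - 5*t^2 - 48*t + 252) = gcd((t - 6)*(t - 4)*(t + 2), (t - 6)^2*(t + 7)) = t - 6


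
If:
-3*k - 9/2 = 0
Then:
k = -3/2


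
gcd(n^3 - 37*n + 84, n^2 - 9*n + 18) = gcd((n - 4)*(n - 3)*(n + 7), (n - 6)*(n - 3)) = n - 3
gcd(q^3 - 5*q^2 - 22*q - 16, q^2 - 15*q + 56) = q - 8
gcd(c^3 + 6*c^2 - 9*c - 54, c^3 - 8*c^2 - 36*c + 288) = c + 6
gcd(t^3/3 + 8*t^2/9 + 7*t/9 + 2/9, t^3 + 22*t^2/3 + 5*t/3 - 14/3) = t + 1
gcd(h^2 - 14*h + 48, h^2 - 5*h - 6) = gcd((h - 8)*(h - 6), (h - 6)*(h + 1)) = h - 6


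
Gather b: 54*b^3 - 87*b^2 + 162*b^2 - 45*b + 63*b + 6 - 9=54*b^3 + 75*b^2 + 18*b - 3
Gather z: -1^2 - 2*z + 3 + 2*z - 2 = 0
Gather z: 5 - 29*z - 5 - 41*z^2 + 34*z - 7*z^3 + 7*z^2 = -7*z^3 - 34*z^2 + 5*z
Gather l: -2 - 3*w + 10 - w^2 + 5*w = -w^2 + 2*w + 8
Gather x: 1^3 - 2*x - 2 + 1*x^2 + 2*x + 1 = x^2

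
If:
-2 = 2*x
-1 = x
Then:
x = -1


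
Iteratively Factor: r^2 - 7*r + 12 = (r - 3)*(r - 4)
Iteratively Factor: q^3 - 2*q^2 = (q)*(q^2 - 2*q) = q*(q - 2)*(q)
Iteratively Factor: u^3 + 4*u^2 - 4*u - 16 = (u - 2)*(u^2 + 6*u + 8) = (u - 2)*(u + 4)*(u + 2)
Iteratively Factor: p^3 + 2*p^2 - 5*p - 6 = (p + 3)*(p^2 - p - 2) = (p + 1)*(p + 3)*(p - 2)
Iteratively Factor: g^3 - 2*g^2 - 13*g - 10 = (g - 5)*(g^2 + 3*g + 2) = (g - 5)*(g + 2)*(g + 1)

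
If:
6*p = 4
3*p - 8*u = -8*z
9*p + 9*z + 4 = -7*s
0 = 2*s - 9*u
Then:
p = 2/3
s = -31/36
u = -31/162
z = -143/324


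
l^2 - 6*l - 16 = (l - 8)*(l + 2)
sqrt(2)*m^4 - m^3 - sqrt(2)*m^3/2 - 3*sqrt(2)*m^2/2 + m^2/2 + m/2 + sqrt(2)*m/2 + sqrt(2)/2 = (m - 1)*(m + 1/2)*(m - sqrt(2))*(sqrt(2)*m + 1)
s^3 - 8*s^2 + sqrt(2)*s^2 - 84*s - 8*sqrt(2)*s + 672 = (s - 8)*(s - 6*sqrt(2))*(s + 7*sqrt(2))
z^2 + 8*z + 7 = (z + 1)*(z + 7)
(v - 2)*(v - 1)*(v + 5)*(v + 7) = v^4 + 9*v^3 + v^2 - 81*v + 70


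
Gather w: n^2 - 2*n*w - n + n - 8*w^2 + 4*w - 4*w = n^2 - 2*n*w - 8*w^2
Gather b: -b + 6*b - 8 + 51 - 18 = 5*b + 25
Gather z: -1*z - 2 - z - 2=-2*z - 4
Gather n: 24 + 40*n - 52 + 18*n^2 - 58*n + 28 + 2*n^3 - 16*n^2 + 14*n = 2*n^3 + 2*n^2 - 4*n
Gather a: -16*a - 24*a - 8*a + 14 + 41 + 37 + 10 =102 - 48*a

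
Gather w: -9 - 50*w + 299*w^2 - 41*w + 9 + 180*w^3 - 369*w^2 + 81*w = 180*w^3 - 70*w^2 - 10*w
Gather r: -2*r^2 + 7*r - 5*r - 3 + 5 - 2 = -2*r^2 + 2*r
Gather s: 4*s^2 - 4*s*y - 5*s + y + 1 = 4*s^2 + s*(-4*y - 5) + y + 1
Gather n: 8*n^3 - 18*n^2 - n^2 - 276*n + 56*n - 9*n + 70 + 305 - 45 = 8*n^3 - 19*n^2 - 229*n + 330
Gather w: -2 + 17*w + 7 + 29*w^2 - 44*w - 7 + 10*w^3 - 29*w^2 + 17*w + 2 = 10*w^3 - 10*w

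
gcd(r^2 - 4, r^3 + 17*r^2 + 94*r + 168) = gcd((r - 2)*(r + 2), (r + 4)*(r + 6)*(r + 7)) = 1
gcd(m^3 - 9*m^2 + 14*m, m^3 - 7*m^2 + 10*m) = m^2 - 2*m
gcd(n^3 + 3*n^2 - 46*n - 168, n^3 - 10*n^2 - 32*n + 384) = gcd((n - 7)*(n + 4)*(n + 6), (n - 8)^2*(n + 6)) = n + 6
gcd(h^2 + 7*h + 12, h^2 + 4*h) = h + 4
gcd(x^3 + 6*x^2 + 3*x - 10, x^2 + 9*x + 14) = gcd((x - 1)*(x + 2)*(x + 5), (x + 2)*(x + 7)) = x + 2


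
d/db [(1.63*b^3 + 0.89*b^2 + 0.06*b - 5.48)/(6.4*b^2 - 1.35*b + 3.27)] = (10.432*b^4 - 4.401*b^3 + 14.4048*b^2 + 75.9646*b - 7.2018)/(40.96*b^4 - 17.28*b^3 + 43.6785*b^2 - 8.829*b + 10.6929)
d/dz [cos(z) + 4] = -sin(z)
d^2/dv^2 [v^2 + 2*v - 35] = 2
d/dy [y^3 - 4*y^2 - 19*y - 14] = 3*y^2 - 8*y - 19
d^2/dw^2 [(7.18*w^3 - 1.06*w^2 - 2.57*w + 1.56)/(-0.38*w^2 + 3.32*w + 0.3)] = (1.77635683940025e-15*w^5 + 1.4210854715202e-14*w^4 - 156.501896*w^3 - 43.534224*w^2 + 9.689256*w - 39.674208)/(0.054872*w^6 - 1.438224*w^5 + 12.435576*w^4 - 34.323488*w^3 - 9.81756*w^2 - 0.8964*w - 0.027)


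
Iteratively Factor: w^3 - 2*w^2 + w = (w - 1)*(w^2 - w) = w*(w - 1)*(w - 1)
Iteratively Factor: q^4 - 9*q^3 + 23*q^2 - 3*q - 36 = (q + 1)*(q^3 - 10*q^2 + 33*q - 36) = (q - 4)*(q + 1)*(q^2 - 6*q + 9) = (q - 4)*(q - 3)*(q + 1)*(q - 3)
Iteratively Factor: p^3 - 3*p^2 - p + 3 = (p - 3)*(p^2 - 1) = (p - 3)*(p + 1)*(p - 1)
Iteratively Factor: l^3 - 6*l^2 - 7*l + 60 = (l - 5)*(l^2 - l - 12) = (l - 5)*(l + 3)*(l - 4)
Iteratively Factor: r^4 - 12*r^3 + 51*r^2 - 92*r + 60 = (r - 2)*(r^3 - 10*r^2 + 31*r - 30) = (r - 3)*(r - 2)*(r^2 - 7*r + 10) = (r - 5)*(r - 3)*(r - 2)*(r - 2)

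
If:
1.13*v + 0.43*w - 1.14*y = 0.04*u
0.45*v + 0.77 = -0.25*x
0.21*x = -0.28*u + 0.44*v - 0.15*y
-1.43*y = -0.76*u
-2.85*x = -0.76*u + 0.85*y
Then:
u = -1.84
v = -1.60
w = 1.44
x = -0.20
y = -0.98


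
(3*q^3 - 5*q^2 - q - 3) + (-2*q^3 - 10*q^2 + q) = q^3 - 15*q^2 - 3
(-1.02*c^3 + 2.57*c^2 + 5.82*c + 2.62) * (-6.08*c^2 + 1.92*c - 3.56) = 6.2016*c^5 - 17.584*c^4 - 26.82*c^3 - 13.9044*c^2 - 15.6888*c - 9.3272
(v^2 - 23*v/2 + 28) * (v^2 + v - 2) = v^4 - 21*v^3/2 + 29*v^2/2 + 51*v - 56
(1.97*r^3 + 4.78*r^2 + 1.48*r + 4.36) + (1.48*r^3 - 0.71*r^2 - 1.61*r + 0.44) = 3.45*r^3 + 4.07*r^2 - 0.13*r + 4.8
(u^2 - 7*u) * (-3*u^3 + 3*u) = -3*u^5 + 21*u^4 + 3*u^3 - 21*u^2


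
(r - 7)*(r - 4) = r^2 - 11*r + 28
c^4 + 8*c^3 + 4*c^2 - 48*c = c*(c - 2)*(c + 4)*(c + 6)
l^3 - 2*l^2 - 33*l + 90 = (l - 5)*(l - 3)*(l + 6)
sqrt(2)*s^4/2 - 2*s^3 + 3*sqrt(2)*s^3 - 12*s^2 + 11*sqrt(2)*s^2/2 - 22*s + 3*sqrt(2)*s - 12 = (s/2 + 1)*(s + 3)*(s - 2*sqrt(2))*(sqrt(2)*s + sqrt(2))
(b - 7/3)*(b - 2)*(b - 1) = b^3 - 16*b^2/3 + 9*b - 14/3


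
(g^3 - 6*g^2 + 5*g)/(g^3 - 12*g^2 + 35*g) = (g - 1)/(g - 7)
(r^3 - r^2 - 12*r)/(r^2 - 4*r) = r + 3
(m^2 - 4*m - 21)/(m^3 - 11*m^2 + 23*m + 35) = (m + 3)/(m^2 - 4*m - 5)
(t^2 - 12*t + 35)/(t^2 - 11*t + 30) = (t - 7)/(t - 6)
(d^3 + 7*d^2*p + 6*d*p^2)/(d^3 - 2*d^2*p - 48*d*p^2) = (-d - p)/(-d + 8*p)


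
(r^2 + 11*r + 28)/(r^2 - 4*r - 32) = (r + 7)/(r - 8)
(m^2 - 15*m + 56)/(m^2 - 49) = (m - 8)/(m + 7)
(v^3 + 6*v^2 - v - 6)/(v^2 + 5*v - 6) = v + 1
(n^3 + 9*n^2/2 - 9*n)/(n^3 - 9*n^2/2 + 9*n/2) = (n + 6)/(n - 3)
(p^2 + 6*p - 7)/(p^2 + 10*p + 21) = (p - 1)/(p + 3)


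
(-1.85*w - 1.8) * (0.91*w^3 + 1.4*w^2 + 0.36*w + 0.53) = -1.6835*w^4 - 4.228*w^3 - 3.186*w^2 - 1.6285*w - 0.954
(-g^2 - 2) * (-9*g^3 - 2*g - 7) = 9*g^5 + 20*g^3 + 7*g^2 + 4*g + 14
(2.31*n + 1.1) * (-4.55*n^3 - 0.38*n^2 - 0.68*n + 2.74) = -10.5105*n^4 - 5.8828*n^3 - 1.9888*n^2 + 5.5814*n + 3.014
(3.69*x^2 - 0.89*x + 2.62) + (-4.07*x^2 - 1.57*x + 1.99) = -0.38*x^2 - 2.46*x + 4.61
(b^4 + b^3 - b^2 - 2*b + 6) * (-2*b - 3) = -2*b^5 - 5*b^4 - b^3 + 7*b^2 - 6*b - 18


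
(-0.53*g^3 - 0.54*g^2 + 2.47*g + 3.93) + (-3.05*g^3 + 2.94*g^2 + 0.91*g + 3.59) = -3.58*g^3 + 2.4*g^2 + 3.38*g + 7.52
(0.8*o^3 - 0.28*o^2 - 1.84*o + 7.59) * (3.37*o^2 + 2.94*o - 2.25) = 2.696*o^5 + 1.4084*o^4 - 8.824*o^3 + 20.7987*o^2 + 26.4546*o - 17.0775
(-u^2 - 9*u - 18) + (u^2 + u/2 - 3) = -17*u/2 - 21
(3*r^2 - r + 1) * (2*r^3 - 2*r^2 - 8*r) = 6*r^5 - 8*r^4 - 20*r^3 + 6*r^2 - 8*r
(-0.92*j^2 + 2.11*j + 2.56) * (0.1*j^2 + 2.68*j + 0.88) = -0.092*j^4 - 2.2546*j^3 + 5.1012*j^2 + 8.7176*j + 2.2528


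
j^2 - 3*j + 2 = (j - 2)*(j - 1)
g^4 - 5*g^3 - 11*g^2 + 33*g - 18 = (g - 6)*(g - 1)^2*(g + 3)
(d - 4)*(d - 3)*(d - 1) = d^3 - 8*d^2 + 19*d - 12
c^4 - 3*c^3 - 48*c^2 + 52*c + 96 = (c - 8)*(c - 2)*(c + 1)*(c + 6)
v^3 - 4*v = v*(v - 2)*(v + 2)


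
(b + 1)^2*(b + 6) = b^3 + 8*b^2 + 13*b + 6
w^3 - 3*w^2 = w^2*(w - 3)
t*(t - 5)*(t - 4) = t^3 - 9*t^2 + 20*t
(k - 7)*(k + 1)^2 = k^3 - 5*k^2 - 13*k - 7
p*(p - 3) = p^2 - 3*p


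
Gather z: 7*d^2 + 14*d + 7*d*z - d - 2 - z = 7*d^2 + 13*d + z*(7*d - 1) - 2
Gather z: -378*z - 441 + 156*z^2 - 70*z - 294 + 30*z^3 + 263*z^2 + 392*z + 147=30*z^3 + 419*z^2 - 56*z - 588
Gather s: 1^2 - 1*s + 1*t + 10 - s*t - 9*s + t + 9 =s*(-t - 10) + 2*t + 20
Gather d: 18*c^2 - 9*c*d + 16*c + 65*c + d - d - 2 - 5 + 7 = 18*c^2 - 9*c*d + 81*c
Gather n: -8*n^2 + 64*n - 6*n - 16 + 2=-8*n^2 + 58*n - 14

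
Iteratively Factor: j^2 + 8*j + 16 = (j + 4)*(j + 4)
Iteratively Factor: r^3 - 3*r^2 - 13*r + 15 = (r - 5)*(r^2 + 2*r - 3) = (r - 5)*(r + 3)*(r - 1)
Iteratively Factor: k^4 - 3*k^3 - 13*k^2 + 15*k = (k + 3)*(k^3 - 6*k^2 + 5*k) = k*(k + 3)*(k^2 - 6*k + 5) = k*(k - 1)*(k + 3)*(k - 5)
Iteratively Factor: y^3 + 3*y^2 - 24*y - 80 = (y + 4)*(y^2 - y - 20) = (y + 4)^2*(y - 5)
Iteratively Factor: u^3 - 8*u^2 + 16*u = (u - 4)*(u^2 - 4*u) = u*(u - 4)*(u - 4)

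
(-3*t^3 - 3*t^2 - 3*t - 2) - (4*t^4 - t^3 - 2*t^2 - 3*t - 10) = -4*t^4 - 2*t^3 - t^2 + 8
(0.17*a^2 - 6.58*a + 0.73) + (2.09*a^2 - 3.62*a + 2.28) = 2.26*a^2 - 10.2*a + 3.01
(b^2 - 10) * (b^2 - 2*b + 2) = b^4 - 2*b^3 - 8*b^2 + 20*b - 20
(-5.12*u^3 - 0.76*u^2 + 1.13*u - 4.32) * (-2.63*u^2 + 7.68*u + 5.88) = 13.4656*u^5 - 37.3228*u^4 - 38.9143*u^3 + 15.5712*u^2 - 26.5332*u - 25.4016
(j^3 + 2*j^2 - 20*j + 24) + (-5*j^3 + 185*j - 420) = -4*j^3 + 2*j^2 + 165*j - 396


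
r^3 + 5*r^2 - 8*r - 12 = (r - 2)*(r + 1)*(r + 6)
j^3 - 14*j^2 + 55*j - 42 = (j - 7)*(j - 6)*(j - 1)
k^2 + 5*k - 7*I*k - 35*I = (k + 5)*(k - 7*I)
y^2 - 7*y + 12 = (y - 4)*(y - 3)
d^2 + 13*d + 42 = (d + 6)*(d + 7)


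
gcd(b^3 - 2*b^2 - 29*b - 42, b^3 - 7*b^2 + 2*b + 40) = b + 2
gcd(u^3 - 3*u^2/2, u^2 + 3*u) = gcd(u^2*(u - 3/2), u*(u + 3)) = u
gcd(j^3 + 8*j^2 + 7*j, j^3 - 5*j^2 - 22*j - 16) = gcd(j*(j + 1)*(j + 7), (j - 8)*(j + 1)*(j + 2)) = j + 1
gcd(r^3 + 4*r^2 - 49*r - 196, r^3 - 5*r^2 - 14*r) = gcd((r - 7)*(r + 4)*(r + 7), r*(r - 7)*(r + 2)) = r - 7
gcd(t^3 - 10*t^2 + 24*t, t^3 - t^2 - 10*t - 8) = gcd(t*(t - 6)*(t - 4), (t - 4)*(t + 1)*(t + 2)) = t - 4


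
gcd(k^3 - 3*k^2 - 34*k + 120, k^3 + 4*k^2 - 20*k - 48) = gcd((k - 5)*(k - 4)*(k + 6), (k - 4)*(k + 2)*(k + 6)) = k^2 + 2*k - 24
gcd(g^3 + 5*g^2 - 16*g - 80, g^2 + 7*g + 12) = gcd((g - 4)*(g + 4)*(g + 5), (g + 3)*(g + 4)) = g + 4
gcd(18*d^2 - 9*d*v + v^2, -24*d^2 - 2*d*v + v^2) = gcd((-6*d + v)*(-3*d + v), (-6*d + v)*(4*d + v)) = -6*d + v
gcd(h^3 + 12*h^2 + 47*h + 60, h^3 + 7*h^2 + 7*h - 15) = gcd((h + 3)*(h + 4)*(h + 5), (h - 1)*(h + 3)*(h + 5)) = h^2 + 8*h + 15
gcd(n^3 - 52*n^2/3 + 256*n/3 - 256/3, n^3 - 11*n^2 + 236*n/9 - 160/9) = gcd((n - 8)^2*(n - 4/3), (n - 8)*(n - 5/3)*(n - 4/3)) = n^2 - 28*n/3 + 32/3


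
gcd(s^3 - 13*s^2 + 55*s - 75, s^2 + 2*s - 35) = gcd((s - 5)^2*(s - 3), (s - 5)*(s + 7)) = s - 5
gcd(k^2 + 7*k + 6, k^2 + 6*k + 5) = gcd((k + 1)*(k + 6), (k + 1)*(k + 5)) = k + 1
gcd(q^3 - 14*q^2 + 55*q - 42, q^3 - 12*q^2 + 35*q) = q - 7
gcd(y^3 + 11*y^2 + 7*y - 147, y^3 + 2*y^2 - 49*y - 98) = y + 7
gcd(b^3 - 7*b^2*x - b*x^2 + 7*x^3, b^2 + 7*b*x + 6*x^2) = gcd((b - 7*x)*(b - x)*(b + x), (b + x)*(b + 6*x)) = b + x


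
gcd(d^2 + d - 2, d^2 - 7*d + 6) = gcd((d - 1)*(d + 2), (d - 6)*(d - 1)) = d - 1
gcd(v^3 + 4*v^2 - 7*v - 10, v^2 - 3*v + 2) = v - 2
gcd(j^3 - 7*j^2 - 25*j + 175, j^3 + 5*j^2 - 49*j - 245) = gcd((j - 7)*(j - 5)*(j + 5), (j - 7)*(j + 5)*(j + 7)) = j^2 - 2*j - 35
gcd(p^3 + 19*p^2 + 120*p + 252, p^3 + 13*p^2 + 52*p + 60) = p + 6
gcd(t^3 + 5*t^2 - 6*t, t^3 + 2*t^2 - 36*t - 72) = t + 6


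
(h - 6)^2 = h^2 - 12*h + 36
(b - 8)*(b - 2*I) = b^2 - 8*b - 2*I*b + 16*I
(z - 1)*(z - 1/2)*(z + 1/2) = z^3 - z^2 - z/4 + 1/4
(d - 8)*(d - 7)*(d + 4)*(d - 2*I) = d^4 - 11*d^3 - 2*I*d^3 - 4*d^2 + 22*I*d^2 + 224*d + 8*I*d - 448*I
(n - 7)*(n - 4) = n^2 - 11*n + 28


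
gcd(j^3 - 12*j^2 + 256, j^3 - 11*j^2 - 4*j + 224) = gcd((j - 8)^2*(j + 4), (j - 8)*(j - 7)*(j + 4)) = j^2 - 4*j - 32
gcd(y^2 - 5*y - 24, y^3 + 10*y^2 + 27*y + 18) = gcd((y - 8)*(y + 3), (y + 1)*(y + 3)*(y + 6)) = y + 3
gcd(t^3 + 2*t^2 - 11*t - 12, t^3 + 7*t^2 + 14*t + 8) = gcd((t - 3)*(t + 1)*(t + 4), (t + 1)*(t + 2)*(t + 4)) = t^2 + 5*t + 4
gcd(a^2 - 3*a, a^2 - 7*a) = a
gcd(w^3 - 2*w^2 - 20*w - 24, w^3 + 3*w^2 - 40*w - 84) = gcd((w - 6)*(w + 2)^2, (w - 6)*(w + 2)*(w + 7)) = w^2 - 4*w - 12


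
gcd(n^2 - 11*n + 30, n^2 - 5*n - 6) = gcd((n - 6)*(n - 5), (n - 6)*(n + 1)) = n - 6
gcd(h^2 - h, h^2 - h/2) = h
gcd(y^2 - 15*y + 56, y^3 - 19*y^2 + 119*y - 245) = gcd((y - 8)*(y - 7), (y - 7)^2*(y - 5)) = y - 7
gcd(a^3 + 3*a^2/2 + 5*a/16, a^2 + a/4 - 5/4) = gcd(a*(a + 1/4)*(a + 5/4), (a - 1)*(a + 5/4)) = a + 5/4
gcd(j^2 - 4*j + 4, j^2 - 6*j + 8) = j - 2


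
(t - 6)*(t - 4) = t^2 - 10*t + 24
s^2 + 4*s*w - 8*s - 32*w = (s - 8)*(s + 4*w)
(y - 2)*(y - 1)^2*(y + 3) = y^4 - y^3 - 7*y^2 + 13*y - 6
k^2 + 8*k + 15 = (k + 3)*(k + 5)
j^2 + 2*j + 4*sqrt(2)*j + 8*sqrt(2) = (j + 2)*(j + 4*sqrt(2))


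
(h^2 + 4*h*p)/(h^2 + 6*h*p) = (h + 4*p)/(h + 6*p)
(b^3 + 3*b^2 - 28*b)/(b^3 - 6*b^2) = (b^2 + 3*b - 28)/(b*(b - 6))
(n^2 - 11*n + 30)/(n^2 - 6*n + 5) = (n - 6)/(n - 1)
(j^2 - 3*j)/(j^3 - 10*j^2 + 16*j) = (j - 3)/(j^2 - 10*j + 16)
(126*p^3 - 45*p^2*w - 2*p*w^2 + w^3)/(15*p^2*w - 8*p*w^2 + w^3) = (42*p^2 - p*w - w^2)/(w*(5*p - w))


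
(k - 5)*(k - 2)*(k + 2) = k^3 - 5*k^2 - 4*k + 20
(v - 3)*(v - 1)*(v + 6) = v^3 + 2*v^2 - 21*v + 18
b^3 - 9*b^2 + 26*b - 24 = (b - 4)*(b - 3)*(b - 2)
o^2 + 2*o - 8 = (o - 2)*(o + 4)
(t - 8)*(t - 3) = t^2 - 11*t + 24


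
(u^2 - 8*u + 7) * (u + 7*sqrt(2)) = u^3 - 8*u^2 + 7*sqrt(2)*u^2 - 56*sqrt(2)*u + 7*u + 49*sqrt(2)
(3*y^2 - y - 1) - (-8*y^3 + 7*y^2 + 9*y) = 8*y^3 - 4*y^2 - 10*y - 1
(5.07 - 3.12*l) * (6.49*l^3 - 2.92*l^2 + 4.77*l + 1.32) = -20.2488*l^4 + 42.0147*l^3 - 29.6868*l^2 + 20.0655*l + 6.6924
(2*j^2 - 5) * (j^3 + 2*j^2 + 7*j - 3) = 2*j^5 + 4*j^4 + 9*j^3 - 16*j^2 - 35*j + 15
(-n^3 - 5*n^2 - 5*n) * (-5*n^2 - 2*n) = 5*n^5 + 27*n^4 + 35*n^3 + 10*n^2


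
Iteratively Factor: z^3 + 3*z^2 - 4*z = (z + 4)*(z^2 - z) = (z - 1)*(z + 4)*(z)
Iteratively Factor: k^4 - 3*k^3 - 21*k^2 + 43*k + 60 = (k - 5)*(k^3 + 2*k^2 - 11*k - 12) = (k - 5)*(k + 4)*(k^2 - 2*k - 3) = (k - 5)*(k + 1)*(k + 4)*(k - 3)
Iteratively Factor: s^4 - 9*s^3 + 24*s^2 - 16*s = (s - 4)*(s^3 - 5*s^2 + 4*s) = s*(s - 4)*(s^2 - 5*s + 4) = s*(s - 4)*(s - 1)*(s - 4)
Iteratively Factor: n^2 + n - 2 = (n - 1)*(n + 2)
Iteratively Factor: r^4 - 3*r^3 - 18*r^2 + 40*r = (r - 2)*(r^3 - r^2 - 20*r) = (r - 2)*(r + 4)*(r^2 - 5*r) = (r - 5)*(r - 2)*(r + 4)*(r)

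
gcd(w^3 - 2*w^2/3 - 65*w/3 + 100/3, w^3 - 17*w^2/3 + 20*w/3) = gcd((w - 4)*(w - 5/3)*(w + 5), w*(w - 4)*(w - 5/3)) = w^2 - 17*w/3 + 20/3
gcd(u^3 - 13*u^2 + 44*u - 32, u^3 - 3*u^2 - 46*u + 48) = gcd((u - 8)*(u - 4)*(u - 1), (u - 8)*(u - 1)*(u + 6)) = u^2 - 9*u + 8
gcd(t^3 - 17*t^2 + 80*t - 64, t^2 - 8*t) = t - 8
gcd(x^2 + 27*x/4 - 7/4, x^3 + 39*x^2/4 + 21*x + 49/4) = x + 7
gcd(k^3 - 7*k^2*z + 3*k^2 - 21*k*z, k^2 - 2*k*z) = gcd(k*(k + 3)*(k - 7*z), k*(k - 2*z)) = k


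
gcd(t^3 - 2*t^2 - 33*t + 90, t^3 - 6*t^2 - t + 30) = t^2 - 8*t + 15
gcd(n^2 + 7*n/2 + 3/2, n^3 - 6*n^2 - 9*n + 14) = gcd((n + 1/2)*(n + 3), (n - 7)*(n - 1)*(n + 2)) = 1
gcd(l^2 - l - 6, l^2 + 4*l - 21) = l - 3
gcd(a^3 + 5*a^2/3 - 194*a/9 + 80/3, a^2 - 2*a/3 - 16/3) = a - 8/3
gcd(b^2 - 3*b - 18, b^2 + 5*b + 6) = b + 3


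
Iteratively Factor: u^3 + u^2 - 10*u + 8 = (u - 1)*(u^2 + 2*u - 8) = (u - 2)*(u - 1)*(u + 4)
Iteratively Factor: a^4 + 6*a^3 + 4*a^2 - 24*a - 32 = (a - 2)*(a^3 + 8*a^2 + 20*a + 16) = (a - 2)*(a + 4)*(a^2 + 4*a + 4) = (a - 2)*(a + 2)*(a + 4)*(a + 2)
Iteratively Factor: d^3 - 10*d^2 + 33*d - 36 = (d - 4)*(d^2 - 6*d + 9) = (d - 4)*(d - 3)*(d - 3)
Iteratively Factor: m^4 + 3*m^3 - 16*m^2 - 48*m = (m + 4)*(m^3 - m^2 - 12*m) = (m + 3)*(m + 4)*(m^2 - 4*m) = (m - 4)*(m + 3)*(m + 4)*(m)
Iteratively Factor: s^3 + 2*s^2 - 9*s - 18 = (s + 2)*(s^2 - 9) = (s - 3)*(s + 2)*(s + 3)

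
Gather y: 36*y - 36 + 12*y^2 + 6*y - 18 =12*y^2 + 42*y - 54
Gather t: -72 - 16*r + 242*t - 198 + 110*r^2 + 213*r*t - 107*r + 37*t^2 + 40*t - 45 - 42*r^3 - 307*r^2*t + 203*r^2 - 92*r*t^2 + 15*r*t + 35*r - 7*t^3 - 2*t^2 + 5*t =-42*r^3 + 313*r^2 - 88*r - 7*t^3 + t^2*(35 - 92*r) + t*(-307*r^2 + 228*r + 287) - 315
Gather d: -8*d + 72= 72 - 8*d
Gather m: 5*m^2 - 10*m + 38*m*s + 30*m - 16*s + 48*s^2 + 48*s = 5*m^2 + m*(38*s + 20) + 48*s^2 + 32*s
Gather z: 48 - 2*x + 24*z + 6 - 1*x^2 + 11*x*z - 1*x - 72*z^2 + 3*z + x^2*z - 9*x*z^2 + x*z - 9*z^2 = -x^2 - 3*x + z^2*(-9*x - 81) + z*(x^2 + 12*x + 27) + 54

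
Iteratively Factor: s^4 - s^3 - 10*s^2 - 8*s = (s + 2)*(s^3 - 3*s^2 - 4*s) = (s + 1)*(s + 2)*(s^2 - 4*s) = s*(s + 1)*(s + 2)*(s - 4)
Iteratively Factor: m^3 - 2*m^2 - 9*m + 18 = (m + 3)*(m^2 - 5*m + 6) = (m - 3)*(m + 3)*(m - 2)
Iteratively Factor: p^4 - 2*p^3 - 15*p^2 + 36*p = (p)*(p^3 - 2*p^2 - 15*p + 36) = p*(p + 4)*(p^2 - 6*p + 9) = p*(p - 3)*(p + 4)*(p - 3)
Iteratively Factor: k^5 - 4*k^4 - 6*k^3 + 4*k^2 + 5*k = (k)*(k^4 - 4*k^3 - 6*k^2 + 4*k + 5) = k*(k - 1)*(k^3 - 3*k^2 - 9*k - 5) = k*(k - 1)*(k + 1)*(k^2 - 4*k - 5) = k*(k - 5)*(k - 1)*(k + 1)*(k + 1)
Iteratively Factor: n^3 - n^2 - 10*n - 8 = (n + 2)*(n^2 - 3*n - 4) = (n + 1)*(n + 2)*(n - 4)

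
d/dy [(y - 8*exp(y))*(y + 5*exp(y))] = -3*y*exp(y) + 2*y - 80*exp(2*y) - 3*exp(y)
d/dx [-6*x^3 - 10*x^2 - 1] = 2*x*(-9*x - 10)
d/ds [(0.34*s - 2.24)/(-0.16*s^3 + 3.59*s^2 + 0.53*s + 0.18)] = (0.1088*s^3 - 2.2958*s^2 + 16.0832*s + 1.2484)/(0.0256*s^6 - 1.1488*s^5 + 12.7185*s^4 + 3.7478*s^3 + 1.5733*s^2 + 0.1908*s + 0.0324)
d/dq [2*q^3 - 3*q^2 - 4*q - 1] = 6*q^2 - 6*q - 4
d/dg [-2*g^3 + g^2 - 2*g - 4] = -6*g^2 + 2*g - 2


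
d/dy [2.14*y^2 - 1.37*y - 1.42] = 4.28*y - 1.37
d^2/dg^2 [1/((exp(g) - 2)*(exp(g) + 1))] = (4*exp(3*g) - 3*exp(2*g) + 9*exp(g) - 2)*exp(g)/(exp(6*g) - 3*exp(5*g) - 3*exp(4*g) + 11*exp(3*g) + 6*exp(2*g) - 12*exp(g) - 8)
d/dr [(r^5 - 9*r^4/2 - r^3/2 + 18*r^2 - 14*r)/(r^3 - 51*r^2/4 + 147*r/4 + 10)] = 4*(8*r^7 - 171*r^6 + 1047*r^5 - 1831*r^4 - 755*r^3 + 1872*r^2 + 1440*r - 560)/(16*r^6 - 408*r^5 + 3777*r^4 - 14674*r^3 + 17529*r^2 + 11760*r + 1600)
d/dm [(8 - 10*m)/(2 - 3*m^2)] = 2*(-15*m^2 + 24*m - 10)/(9*m^4 - 12*m^2 + 4)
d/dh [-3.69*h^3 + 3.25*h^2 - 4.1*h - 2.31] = -11.07*h^2 + 6.5*h - 4.1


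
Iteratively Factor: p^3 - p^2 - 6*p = (p)*(p^2 - p - 6) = p*(p - 3)*(p + 2)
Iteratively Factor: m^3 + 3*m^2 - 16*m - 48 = (m + 3)*(m^2 - 16) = (m + 3)*(m + 4)*(m - 4)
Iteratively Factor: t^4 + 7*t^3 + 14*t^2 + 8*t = (t + 1)*(t^3 + 6*t^2 + 8*t) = (t + 1)*(t + 2)*(t^2 + 4*t) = (t + 1)*(t + 2)*(t + 4)*(t)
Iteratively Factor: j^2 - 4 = (j - 2)*(j + 2)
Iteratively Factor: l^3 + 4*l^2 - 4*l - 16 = (l + 4)*(l^2 - 4) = (l - 2)*(l + 4)*(l + 2)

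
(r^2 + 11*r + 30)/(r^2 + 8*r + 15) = (r + 6)/(r + 3)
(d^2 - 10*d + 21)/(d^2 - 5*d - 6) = (-d^2 + 10*d - 21)/(-d^2 + 5*d + 6)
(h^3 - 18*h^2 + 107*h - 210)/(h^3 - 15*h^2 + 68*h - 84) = (h - 5)/(h - 2)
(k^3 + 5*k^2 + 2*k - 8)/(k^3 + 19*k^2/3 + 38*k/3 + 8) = 3*(k^2 + 3*k - 4)/(3*k^2 + 13*k + 12)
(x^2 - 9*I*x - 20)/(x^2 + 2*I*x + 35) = (x - 4*I)/(x + 7*I)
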